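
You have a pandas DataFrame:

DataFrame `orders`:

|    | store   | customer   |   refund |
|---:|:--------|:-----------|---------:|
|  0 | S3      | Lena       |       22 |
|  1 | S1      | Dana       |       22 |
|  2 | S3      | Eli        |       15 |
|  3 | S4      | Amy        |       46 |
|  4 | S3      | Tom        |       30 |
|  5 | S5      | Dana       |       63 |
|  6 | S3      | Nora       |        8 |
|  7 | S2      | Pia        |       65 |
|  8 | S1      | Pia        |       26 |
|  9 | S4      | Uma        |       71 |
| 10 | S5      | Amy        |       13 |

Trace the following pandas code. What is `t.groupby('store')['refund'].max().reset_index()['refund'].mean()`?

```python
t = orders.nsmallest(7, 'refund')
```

23.0

take 7 rows with smallest refund:
   store customer  refund
6     S3     Nora       8
10    S5      Amy      13
2     S3      Eli      15
0     S3     Lena      22
1     S1     Dana      22
8     S1      Pia      26
4     S3      Tom      30
group by store, max of refund:
store
S1    26
S3    30
S5    13
Name: refund, dtype: int64
reset_index():
  store  refund
0    S1      26
1    S3      30
2    S5      13
mean of column 'refund' → 23.0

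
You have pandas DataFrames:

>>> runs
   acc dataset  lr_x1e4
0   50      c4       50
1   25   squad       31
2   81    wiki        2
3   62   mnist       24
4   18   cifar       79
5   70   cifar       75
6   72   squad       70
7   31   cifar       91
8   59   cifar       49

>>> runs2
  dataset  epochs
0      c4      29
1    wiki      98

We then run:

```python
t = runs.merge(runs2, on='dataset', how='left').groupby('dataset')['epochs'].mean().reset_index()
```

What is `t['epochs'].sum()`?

merge on 'dataset' (how='left') → 9 rows:
   acc dataset  lr_x1e4  epochs
0   50      c4       50    29.0
1   25   squad       31     NaN
2   81    wiki        2    98.0
3   62   mnist       24     NaN
4   18   cifar       79     NaN
5   70   cifar       75     NaN
6   72   squad       70     NaN
7   31   cifar       91     NaN
8   59   cifar       49     NaN
group by dataset, mean of epochs:
dataset
c4       29.0
cifar     NaN
mnist     NaN
squad     NaN
wiki     98.0
Name: epochs, dtype: float64
reset_index():
  dataset  epochs
0      c4    29.0
1   cifar     NaN
2   mnist     NaN
3   squad     NaN
4    wiki    98.0
The sum of column 'epochs' is 127.0.

127.0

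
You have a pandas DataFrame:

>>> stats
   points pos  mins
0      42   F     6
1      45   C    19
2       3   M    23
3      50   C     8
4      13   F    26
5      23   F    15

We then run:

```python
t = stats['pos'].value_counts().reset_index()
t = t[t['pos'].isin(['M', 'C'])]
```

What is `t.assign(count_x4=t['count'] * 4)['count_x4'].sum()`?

12

value_counts of pos:
pos
F    3
C    2
M    1
Name: count, dtype: int64
reset_index():
  pos  count
0   F      3
1   C      2
2   M      1
filter rows where pos in ['M', 'C']:
  pos  count
1   C      2
2   M      1
add column count_x4 = t['count'] * 4:
  pos  count  count_x4
1   C      2         8
2   M      1         4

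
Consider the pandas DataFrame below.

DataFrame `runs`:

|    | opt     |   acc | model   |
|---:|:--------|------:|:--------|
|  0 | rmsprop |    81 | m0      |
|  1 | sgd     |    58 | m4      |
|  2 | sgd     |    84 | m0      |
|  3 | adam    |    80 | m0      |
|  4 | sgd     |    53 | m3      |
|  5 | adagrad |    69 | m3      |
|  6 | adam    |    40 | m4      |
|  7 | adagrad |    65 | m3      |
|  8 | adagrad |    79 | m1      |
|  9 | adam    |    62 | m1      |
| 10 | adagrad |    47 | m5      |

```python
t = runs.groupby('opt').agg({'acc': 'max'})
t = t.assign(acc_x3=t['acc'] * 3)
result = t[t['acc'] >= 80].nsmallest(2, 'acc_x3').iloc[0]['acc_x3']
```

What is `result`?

240

group by opt, max of acc:
         acc
opt         
adagrad   79
adam      80
rmsprop   81
sgd       84
add column acc_x3 = t['acc'] * 3:
         acc  acc_x3
opt                 
adagrad   79     237
adam      80     240
rmsprop   81     243
sgd       84     252
filter rows where acc >= 80:
         acc  acc_x3
opt                 
adam      80     240
rmsprop   81     243
sgd       84     252
take 2 rows with smallest acc_x3:
         acc  acc_x3
opt                 
adam      80     240
rmsprop   81     243
value at position 0, column 'acc_x3' → 240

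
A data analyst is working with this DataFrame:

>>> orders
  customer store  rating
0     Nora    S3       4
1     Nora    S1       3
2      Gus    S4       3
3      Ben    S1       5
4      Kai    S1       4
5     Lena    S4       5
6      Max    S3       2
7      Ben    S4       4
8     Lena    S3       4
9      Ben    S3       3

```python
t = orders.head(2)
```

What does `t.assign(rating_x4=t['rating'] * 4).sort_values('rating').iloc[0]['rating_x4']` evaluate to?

take first 2 rows:
  customer store  rating
0     Nora    S3       4
1     Nora    S1       3
add column rating_x4 = t['rating'] * 4:
  customer store  rating  rating_x4
0     Nora    S3       4         16
1     Nora    S1       3         12
sort by rating:
  customer store  rating  rating_x4
1     Nora    S1       3         12
0     Nora    S3       4         16
The value at position 0, column 'rating_x4' is 12.

12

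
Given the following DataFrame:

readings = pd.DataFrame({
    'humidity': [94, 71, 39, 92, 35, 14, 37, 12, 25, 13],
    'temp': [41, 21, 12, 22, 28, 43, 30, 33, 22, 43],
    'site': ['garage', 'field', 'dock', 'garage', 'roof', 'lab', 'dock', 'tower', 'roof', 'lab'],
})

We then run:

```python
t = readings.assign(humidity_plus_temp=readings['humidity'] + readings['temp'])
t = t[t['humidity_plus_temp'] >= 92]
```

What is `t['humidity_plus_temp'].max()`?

135

add column humidity_plus_temp = readings['humidity'] + readings['temp']:
   humidity  temp    site  humidity_plus_temp
0        94    41  garage                 135
1        71    21   field                  92
2        39    12    dock                  51
3        92    22  garage                 114
4        35    28    roof                  63
5        14    43     lab                  57
6        37    30    dock                  67
7        12    33   tower                  45
8        25    22    roof                  47
9        13    43     lab                  56
filter rows where humidity_plus_temp >= 92:
   humidity  temp    site  humidity_plus_temp
0        94    41  garage                 135
1        71    21   field                  92
3        92    22  garage                 114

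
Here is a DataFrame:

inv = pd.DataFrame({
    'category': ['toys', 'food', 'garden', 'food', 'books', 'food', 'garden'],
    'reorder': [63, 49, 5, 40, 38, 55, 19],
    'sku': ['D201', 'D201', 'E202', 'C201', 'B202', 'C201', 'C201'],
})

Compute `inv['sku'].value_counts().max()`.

3

value_counts of sku:
sku
C201    3
D201    2
E202    1
B202    1
Name: count, dtype: int64
Hence 3.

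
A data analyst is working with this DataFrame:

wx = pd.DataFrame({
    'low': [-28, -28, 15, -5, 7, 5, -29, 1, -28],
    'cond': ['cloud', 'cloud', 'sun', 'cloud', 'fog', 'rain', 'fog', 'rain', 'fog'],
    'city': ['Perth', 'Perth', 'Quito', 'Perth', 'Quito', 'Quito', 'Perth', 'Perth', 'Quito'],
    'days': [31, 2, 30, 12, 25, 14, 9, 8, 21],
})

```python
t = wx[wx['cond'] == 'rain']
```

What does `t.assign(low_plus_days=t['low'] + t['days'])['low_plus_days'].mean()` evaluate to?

filter rows where cond == 'rain':
   low  cond   city  days
5    5  rain  Quito    14
7    1  rain  Perth     8
add column low_plus_days = t['low'] + t['days']:
   low  cond   city  days  low_plus_days
5    5  rain  Quito    14             19
7    1  rain  Perth     8              9
Taking the mean of column 'low_plus_days' gives 14.0.

14.0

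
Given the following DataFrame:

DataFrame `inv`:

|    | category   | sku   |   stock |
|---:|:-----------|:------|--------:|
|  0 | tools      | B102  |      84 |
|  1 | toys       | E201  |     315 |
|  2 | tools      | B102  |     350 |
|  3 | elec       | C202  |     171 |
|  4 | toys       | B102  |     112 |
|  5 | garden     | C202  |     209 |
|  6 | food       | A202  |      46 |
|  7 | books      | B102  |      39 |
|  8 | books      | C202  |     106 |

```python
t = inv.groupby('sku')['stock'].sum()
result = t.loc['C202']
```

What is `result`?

group by sku, sum of stock:
sku
A202     46
B102    585
C202    486
E201    315
Name: stock, dtype: int64
So loc['C202'] = 486.

486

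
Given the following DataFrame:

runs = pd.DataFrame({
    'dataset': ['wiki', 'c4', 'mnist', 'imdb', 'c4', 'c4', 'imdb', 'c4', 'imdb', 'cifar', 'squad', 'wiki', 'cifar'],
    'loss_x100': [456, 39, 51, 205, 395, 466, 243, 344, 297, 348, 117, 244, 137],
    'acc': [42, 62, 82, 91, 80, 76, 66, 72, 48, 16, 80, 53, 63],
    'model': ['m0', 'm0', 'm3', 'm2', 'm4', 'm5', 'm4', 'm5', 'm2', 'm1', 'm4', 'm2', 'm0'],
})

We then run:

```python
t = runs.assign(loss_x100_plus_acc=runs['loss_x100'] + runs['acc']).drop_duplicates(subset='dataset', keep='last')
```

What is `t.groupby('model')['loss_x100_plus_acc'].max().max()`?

add column loss_x100_plus_acc = runs['loss_x100'] + runs['acc']:
   dataset  loss_x100  acc model  loss_x100_plus_acc
0     wiki        456   42    m0                 498
1       c4         39   62    m0                 101
2    mnist         51   82    m3                 133
3     imdb        205   91    m2                 296
4       c4        395   80    m4                 475
5       c4        466   76    m5                 542
6     imdb        243   66    m4                 309
7       c4        344   72    m5                 416
8     imdb        297   48    m2                 345
9    cifar        348   16    m1                 364
10   squad        117   80    m4                 197
11    wiki        244   53    m2                 297
12   cifar        137   63    m0                 200
drop duplicate dataset (keep=last):
   dataset  loss_x100  acc model  loss_x100_plus_acc
2    mnist         51   82    m3                 133
7       c4        344   72    m5                 416
8     imdb        297   48    m2                 345
10   squad        117   80    m4                 197
11    wiki        244   53    m2                 297
12   cifar        137   63    m0                 200
group by model, max of loss_x100_plus_acc:
model
m0    200
m2    345
m3    133
m4    197
m5    416
Name: loss_x100_plus_acc, dtype: int64
Reading off the max of the resulting series, we get 416.

416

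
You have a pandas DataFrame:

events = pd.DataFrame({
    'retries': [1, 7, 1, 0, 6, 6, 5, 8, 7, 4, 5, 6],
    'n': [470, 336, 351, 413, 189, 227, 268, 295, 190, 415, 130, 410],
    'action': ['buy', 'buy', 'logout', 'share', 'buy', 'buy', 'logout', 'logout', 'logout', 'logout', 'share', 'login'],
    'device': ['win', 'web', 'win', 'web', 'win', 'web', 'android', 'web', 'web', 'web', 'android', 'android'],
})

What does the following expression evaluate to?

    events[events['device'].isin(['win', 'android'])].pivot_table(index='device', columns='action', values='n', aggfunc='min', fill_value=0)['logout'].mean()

309.5

filter rows where device in ['win', 'android']:
    retries    n  action   device
0         1  470     buy      win
2         1  351  logout      win
4         6  189     buy      win
6         5  268  logout  android
10        5  130   share  android
11        6  410   login  android
pivot: rows=device, cols=action, min(n):
action   buy  login  logout  share
device                            
android    0    410     268    130
win      189      0     351      0
Taking the mean of column 'logout' gives 309.5.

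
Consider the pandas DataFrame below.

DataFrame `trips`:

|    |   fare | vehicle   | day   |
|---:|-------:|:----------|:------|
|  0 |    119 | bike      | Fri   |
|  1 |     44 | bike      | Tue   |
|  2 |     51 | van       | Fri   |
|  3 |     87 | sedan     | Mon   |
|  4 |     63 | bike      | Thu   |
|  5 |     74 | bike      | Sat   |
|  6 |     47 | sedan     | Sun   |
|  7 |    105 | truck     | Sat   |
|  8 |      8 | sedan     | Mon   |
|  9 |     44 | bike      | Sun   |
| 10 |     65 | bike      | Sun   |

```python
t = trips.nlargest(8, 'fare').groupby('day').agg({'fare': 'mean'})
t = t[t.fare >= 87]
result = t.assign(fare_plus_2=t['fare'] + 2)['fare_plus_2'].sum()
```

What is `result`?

180.5

take 8 rows with largest fare:
    fare vehicle  day
0    119    bike  Fri
7    105   truck  Sat
3     87   sedan  Mon
5     74    bike  Sat
10    65    bike  Sun
4     63    bike  Thu
2     51     van  Fri
6     47   sedan  Sun
group by day, mean of fare:
     fare
day      
Fri  85.0
Mon  87.0
Sat  89.5
Sun  56.0
Thu  63.0
filter rows where fare >= 87:
     fare
day      
Mon  87.0
Sat  89.5
add column fare_plus_2 = t['fare'] + 2:
     fare  fare_plus_2
day                   
Mon  87.0         89.0
Sat  89.5         91.5
Hence 180.5.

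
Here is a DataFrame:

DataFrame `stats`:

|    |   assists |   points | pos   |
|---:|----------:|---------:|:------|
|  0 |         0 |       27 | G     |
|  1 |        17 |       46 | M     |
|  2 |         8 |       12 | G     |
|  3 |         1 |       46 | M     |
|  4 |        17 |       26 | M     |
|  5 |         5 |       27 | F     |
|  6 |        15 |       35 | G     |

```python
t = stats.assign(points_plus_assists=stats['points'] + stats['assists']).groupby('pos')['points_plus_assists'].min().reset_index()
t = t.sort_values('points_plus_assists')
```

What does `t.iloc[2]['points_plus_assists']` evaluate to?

add column points_plus_assists = stats['points'] + stats['assists']:
   assists  points pos  points_plus_assists
0        0      27   G                   27
1       17      46   M                   63
2        8      12   G                   20
3        1      46   M                   47
4       17      26   M                   43
5        5      27   F                   32
6       15      35   G                   50
group by pos, min of points_plus_assists:
pos
F    32
G    20
M    43
Name: points_plus_assists, dtype: int64
reset_index():
  pos  points_plus_assists
0   F                   32
1   G                   20
2   M                   43
sort by points_plus_assists:
  pos  points_plus_assists
1   G                   20
0   F                   32
2   M                   43
value at position 2, column 'points_plus_assists' → 43

43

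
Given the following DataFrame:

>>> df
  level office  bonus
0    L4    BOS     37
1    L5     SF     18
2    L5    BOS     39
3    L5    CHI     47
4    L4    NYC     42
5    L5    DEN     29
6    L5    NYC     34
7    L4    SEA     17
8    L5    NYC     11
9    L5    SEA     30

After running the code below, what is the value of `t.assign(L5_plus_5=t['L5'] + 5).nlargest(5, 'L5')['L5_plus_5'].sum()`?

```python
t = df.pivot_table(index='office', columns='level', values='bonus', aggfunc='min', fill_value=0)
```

188

pivot: rows=office, cols=level, min(bonus):
level   L4  L5
office        
BOS     37  39
CHI      0  47
DEN      0  29
NYC     42  11
SEA     17  30
SF       0  18
add column L5_plus_5 = t['L5'] + 5:
level   L4  L5  L5_plus_5
office                   
BOS     37  39         44
CHI      0  47         52
DEN      0  29         34
NYC     42  11         16
SEA     17  30         35
SF       0  18         23
take 5 rows with largest L5:
level   L4  L5  L5_plus_5
office                   
CHI      0  47         52
BOS     37  39         44
SEA     17  30         35
DEN      0  29         34
SF       0  18         23
Then the sum of column 'L5_plus_5': 188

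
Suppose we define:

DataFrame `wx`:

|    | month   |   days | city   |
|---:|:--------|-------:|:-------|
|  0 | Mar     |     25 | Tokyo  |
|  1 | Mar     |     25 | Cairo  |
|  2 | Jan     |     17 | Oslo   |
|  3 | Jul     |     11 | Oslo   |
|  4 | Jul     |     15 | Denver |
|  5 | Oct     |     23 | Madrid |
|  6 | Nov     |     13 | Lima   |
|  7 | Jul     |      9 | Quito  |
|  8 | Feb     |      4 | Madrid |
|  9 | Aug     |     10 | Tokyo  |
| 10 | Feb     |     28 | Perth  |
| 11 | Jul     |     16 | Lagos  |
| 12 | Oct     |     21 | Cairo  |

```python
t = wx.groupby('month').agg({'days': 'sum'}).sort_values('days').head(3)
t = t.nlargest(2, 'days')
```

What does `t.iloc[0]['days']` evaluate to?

17

group by month, sum of days:
       days
month      
Aug      10
Feb      32
Jan      17
Jul      51
Mar      50
Nov      13
Oct      44
sort by days:
       days
month      
Aug      10
Nov      13
Jan      17
Feb      32
Oct      44
Mar      50
Jul      51
take first 3 rows:
       days
month      
Aug      10
Nov      13
Jan      17
take 2 rows with largest days:
       days
month      
Jan      17
Nov      13
Reading off the value at position 0, column 'days', we get 17.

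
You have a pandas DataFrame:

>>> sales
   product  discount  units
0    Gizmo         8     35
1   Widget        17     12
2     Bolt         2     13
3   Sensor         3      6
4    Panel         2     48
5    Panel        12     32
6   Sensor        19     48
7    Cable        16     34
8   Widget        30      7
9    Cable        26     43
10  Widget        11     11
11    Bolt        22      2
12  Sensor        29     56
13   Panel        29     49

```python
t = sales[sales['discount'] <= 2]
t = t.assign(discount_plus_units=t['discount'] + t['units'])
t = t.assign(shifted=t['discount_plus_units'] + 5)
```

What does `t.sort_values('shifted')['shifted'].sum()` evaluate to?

75

filter rows where discount <= 2:
  product  discount  units
2    Bolt         2     13
4   Panel         2     48
add column discount_plus_units = t['discount'] + t['units']:
  product  discount  units  discount_plus_units
2    Bolt         2     13                   15
4   Panel         2     48                   50
add column shifted = t['discount_plus_units'] + 5:
  product  discount  units  discount_plus_units  shifted
2    Bolt         2     13                   15       20
4   Panel         2     48                   50       55
sort by shifted:
  product  discount  units  discount_plus_units  shifted
2    Bolt         2     13                   15       20
4   Panel         2     48                   50       55
Hence 75.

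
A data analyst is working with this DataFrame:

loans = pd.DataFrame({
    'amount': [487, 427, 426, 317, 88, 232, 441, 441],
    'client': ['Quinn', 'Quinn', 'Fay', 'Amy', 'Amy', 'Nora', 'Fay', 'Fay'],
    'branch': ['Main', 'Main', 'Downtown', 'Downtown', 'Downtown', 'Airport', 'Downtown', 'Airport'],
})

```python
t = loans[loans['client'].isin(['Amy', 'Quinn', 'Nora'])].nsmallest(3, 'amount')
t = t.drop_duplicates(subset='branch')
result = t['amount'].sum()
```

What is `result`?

320

filter rows where client in ['Amy', 'Quinn', 'Nora']:
   amount client    branch
0     487  Quinn      Main
1     427  Quinn      Main
3     317    Amy  Downtown
4      88    Amy  Downtown
5     232   Nora   Airport
take 3 rows with smallest amount:
   amount client    branch
4      88    Amy  Downtown
5     232   Nora   Airport
3     317    Amy  Downtown
drop duplicate branch (keep=first):
   amount client    branch
4      88    Amy  Downtown
5     232   Nora   Airport
Then the sum of column 'amount': 320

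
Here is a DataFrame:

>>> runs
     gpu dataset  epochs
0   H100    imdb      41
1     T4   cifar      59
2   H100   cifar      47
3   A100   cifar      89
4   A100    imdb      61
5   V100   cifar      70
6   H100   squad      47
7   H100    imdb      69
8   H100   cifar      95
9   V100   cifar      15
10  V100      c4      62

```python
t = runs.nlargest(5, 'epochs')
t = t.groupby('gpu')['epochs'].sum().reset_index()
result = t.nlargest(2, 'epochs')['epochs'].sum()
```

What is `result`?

296

take 5 rows with largest epochs:
     gpu dataset  epochs
8   H100   cifar      95
3   A100   cifar      89
5   V100   cifar      70
7   H100    imdb      69
10  V100      c4      62
group by gpu, sum of epochs:
gpu
A100     89
H100    164
V100    132
Name: epochs, dtype: int64
reset_index():
    gpu  epochs
0  A100      89
1  H100     164
2  V100     132
take 2 rows with largest epochs:
    gpu  epochs
1  H100     164
2  V100     132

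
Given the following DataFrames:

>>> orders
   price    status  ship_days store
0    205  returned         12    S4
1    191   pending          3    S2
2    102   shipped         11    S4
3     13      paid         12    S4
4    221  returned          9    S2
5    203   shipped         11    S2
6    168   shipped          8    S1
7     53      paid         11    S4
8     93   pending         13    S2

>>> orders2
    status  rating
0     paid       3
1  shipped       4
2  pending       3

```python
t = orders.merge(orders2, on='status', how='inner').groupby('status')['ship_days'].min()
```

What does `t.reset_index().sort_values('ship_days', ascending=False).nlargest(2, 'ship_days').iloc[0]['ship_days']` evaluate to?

merge on 'status' (how='inner') → 7 rows:
   price   status  ship_days store  rating
0    191  pending          3    S2       3
1    102  shipped         11    S4       4
2     13     paid         12    S4       3
3    203  shipped         11    S2       4
4    168  shipped          8    S1       4
5     53     paid         11    S4       3
6     93  pending         13    S2       3
group by status, min of ship_days:
status
paid       11
pending     3
shipped     8
Name: ship_days, dtype: int64
reset_index():
    status  ship_days
0     paid         11
1  pending          3
2  shipped          8
sort by ship_days descending:
    status  ship_days
0     paid         11
2  shipped          8
1  pending          3
take 2 rows with largest ship_days:
    status  ship_days
0     paid         11
2  shipped          8
Taking the value at position 0, column 'ship_days' gives 11.

11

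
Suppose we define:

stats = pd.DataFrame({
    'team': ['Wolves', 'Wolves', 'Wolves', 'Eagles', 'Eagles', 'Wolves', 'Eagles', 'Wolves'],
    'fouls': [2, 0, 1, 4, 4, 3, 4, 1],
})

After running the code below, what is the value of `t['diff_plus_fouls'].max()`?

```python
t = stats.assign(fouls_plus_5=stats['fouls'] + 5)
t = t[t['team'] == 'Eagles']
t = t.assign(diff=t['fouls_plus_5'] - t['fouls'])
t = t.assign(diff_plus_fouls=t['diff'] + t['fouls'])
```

add column fouls_plus_5 = stats['fouls'] + 5:
     team  fouls  fouls_plus_5
0  Wolves      2             7
1  Wolves      0             5
2  Wolves      1             6
3  Eagles      4             9
4  Eagles      4             9
5  Wolves      3             8
6  Eagles      4             9
7  Wolves      1             6
filter rows where team == 'Eagles':
     team  fouls  fouls_plus_5
3  Eagles      4             9
4  Eagles      4             9
6  Eagles      4             9
add column diff = t['fouls_plus_5'] - t['fouls']:
     team  fouls  fouls_plus_5  diff
3  Eagles      4             9     5
4  Eagles      4             9     5
6  Eagles      4             9     5
add column diff_plus_fouls = t['diff'] + t['fouls']:
     team  fouls  fouls_plus_5  diff  diff_plus_fouls
3  Eagles      4             9     5                9
4  Eagles      4             9     5                9
6  Eagles      4             9     5                9

9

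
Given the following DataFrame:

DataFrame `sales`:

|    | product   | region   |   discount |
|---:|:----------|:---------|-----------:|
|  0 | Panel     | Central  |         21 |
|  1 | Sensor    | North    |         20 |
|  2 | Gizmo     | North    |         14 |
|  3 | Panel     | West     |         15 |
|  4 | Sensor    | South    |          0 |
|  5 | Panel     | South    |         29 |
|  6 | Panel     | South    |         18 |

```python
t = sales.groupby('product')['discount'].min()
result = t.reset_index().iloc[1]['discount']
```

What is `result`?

15

group by product, min of discount:
product
Gizmo     14
Panel     15
Sensor     0
Name: discount, dtype: int64
reset_index():
  product  discount
0   Gizmo        14
1   Panel        15
2  Sensor         0
value at position 1, column 'discount' → 15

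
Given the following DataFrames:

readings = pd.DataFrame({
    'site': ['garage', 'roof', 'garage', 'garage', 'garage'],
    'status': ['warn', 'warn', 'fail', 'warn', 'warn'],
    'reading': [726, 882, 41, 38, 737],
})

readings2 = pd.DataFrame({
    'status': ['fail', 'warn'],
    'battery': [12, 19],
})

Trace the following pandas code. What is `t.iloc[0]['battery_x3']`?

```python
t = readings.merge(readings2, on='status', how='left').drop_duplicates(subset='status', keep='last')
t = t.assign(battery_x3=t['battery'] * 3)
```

merge on 'status' (how='left') → 5 rows:
     site status  reading  battery
0  garage   warn      726       19
1    roof   warn      882       19
2  garage   fail       41       12
3  garage   warn       38       19
4  garage   warn      737       19
drop duplicate status (keep=last):
     site status  reading  battery
2  garage   fail       41       12
4  garage   warn      737       19
add column battery_x3 = t['battery'] * 3:
     site status  reading  battery  battery_x3
2  garage   fail       41       12          36
4  garage   warn      737       19          57

36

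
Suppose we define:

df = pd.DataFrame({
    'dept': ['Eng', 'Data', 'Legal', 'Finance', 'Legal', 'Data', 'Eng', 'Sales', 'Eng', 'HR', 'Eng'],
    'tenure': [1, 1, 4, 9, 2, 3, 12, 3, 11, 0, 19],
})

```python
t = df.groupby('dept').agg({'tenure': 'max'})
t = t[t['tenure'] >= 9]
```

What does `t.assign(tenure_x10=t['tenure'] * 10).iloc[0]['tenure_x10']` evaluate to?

190

group by dept, max of tenure:
         tenure
dept           
Data          3
Eng          19
Finance       9
HR            0
Legal         4
Sales         3
filter rows where tenure >= 9:
         tenure
dept           
Eng          19
Finance       9
add column tenure_x10 = t['tenure'] * 10:
         tenure  tenure_x10
dept                       
Eng          19         190
Finance       9          90
Taking the value at position 0, column 'tenure_x10' gives 190.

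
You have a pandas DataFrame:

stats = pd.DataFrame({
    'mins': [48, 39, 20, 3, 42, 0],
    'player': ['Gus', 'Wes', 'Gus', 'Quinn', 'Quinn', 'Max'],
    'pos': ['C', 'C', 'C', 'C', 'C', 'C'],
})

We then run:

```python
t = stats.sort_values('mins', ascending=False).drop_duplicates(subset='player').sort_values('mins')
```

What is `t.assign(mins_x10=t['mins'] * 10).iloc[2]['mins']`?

sort by mins descending:
   mins player pos
0    48    Gus   C
4    42  Quinn   C
1    39    Wes   C
2    20    Gus   C
3     3  Quinn   C
5     0    Max   C
drop duplicate player (keep=first):
   mins player pos
0    48    Gus   C
4    42  Quinn   C
1    39    Wes   C
5     0    Max   C
sort by mins:
   mins player pos
5     0    Max   C
1    39    Wes   C
4    42  Quinn   C
0    48    Gus   C
add column mins_x10 = t['mins'] * 10:
   mins player pos  mins_x10
5     0    Max   C         0
1    39    Wes   C       390
4    42  Quinn   C       420
0    48    Gus   C       480
Reading off the value at position 2, column 'mins', we get 42.

42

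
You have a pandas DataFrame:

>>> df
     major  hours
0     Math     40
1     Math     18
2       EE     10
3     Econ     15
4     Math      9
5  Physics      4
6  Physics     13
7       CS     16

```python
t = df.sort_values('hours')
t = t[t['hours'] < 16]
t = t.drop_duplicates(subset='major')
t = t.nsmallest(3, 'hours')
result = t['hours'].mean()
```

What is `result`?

7.66666666667

sort by hours:
     major  hours
5  Physics      4
4     Math      9
2       EE     10
6  Physics     13
3     Econ     15
7       CS     16
1     Math     18
0     Math     40
filter rows where hours < 16:
     major  hours
5  Physics      4
4     Math      9
2       EE     10
6  Physics     13
3     Econ     15
drop duplicate major (keep=first):
     major  hours
5  Physics      4
4     Math      9
2       EE     10
3     Econ     15
take 3 rows with smallest hours:
     major  hours
5  Physics      4
4     Math      9
2       EE     10
Finally, mean of column 'hours' = 7.66666666667.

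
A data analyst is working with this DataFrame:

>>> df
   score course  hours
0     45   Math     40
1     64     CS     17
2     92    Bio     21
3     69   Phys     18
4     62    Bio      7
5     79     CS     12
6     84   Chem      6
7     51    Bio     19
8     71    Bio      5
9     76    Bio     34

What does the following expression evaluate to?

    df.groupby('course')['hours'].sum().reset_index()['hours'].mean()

35.8

group by course, sum of hours:
course
Bio     86
CS      29
Chem     6
Math    40
Phys    18
Name: hours, dtype: int64
reset_index():
  course  hours
0    Bio     86
1     CS     29
2   Chem      6
3   Math     40
4   Phys     18
Reading off the mean of column 'hours', we get 35.8.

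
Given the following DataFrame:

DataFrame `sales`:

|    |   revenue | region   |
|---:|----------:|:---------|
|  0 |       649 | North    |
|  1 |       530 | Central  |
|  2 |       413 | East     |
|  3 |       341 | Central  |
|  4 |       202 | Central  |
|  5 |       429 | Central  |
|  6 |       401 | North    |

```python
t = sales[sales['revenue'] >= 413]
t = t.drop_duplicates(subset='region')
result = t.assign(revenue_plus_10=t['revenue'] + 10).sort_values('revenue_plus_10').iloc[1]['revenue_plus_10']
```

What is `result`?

filter rows where revenue >= 413:
   revenue   region
0      649    North
1      530  Central
2      413     East
5      429  Central
drop duplicate region (keep=first):
   revenue   region
0      649    North
1      530  Central
2      413     East
add column revenue_plus_10 = t['revenue'] + 10:
   revenue   region  revenue_plus_10
0      649    North              659
1      530  Central              540
2      413     East              423
sort by revenue_plus_10:
   revenue   region  revenue_plus_10
2      413     East              423
1      530  Central              540
0      649    North              659
Taking the value at position 1, column 'revenue_plus_10' gives 540.

540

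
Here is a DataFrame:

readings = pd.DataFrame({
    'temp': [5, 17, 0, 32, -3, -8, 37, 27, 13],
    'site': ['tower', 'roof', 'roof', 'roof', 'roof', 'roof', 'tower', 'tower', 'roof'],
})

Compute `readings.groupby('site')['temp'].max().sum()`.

group by site, max of temp:
site
roof     32
tower    37
Name: temp, dtype: int64
Then the sum of the resulting series: 69

69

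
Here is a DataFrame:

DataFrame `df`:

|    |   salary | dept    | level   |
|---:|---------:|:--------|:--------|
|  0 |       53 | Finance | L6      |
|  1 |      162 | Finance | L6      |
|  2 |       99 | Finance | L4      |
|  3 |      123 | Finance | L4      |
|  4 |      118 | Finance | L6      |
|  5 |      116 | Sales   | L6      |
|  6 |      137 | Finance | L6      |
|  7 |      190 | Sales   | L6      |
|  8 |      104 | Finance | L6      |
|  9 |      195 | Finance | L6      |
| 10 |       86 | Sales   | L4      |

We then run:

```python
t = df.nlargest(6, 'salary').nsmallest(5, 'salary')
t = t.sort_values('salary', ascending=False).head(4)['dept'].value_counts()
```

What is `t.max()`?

3

take 6 rows with largest salary:
   salary     dept level
9     195  Finance    L6
7     190    Sales    L6
1     162  Finance    L6
6     137  Finance    L6
3     123  Finance    L4
4     118  Finance    L6
take 5 rows with smallest salary:
   salary     dept level
4     118  Finance    L6
3     123  Finance    L4
6     137  Finance    L6
1     162  Finance    L6
7     190    Sales    L6
sort by salary descending:
   salary     dept level
7     190    Sales    L6
1     162  Finance    L6
6     137  Finance    L6
3     123  Finance    L4
4     118  Finance    L6
take first 4 rows:
   salary     dept level
7     190    Sales    L6
1     162  Finance    L6
6     137  Finance    L6
3     123  Finance    L4
value_counts of dept:
dept
Finance    3
Sales      1
Name: count, dtype: int64
Taking the max of the resulting series gives 3.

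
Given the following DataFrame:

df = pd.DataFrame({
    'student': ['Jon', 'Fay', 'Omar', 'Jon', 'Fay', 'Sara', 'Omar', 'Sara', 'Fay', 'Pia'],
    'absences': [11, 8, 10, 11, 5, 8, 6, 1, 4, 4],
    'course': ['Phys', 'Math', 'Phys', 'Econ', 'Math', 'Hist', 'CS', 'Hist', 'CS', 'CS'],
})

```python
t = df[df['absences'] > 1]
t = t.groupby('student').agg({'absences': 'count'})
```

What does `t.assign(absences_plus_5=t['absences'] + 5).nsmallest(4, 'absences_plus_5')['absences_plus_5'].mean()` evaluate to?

6.5

filter rows where absences > 1:
  student  absences course
0     Jon        11   Phys
1     Fay         8   Math
2    Omar        10   Phys
3     Jon        11   Econ
4     Fay         5   Math
5    Sara         8   Hist
6    Omar         6     CS
8     Fay         4     CS
9     Pia         4     CS
group by student, count of absences:
         absences
student          
Fay             3
Jon             2
Omar            2
Pia             1
Sara            1
add column absences_plus_5 = t['absences'] + 5:
         absences  absences_plus_5
student                           
Fay             3                8
Jon             2                7
Omar            2                7
Pia             1                6
Sara            1                6
take 4 rows with smallest absences_plus_5:
         absences  absences_plus_5
student                           
Pia             1                6
Sara            1                6
Jon             2                7
Omar            2                7
Then the mean of column 'absences_plus_5': 6.5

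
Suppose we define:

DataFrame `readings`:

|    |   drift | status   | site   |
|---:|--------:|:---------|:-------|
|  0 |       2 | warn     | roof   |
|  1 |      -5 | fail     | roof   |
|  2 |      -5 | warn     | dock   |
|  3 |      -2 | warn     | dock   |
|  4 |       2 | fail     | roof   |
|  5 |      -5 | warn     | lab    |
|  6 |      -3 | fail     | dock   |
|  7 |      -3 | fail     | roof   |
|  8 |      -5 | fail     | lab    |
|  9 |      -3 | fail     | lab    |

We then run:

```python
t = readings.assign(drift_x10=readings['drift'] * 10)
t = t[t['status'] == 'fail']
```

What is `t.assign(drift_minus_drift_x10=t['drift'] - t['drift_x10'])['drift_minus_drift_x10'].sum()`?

add column drift_x10 = readings['drift'] * 10:
   drift status  site  drift_x10
0      2   warn  roof         20
1     -5   fail  roof        -50
2     -5   warn  dock        -50
3     -2   warn  dock        -20
4      2   fail  roof         20
5     -5   warn   lab        -50
6     -3   fail  dock        -30
7     -3   fail  roof        -30
8     -5   fail   lab        -50
9     -3   fail   lab        -30
filter rows where status == 'fail':
   drift status  site  drift_x10
1     -5   fail  roof        -50
4      2   fail  roof         20
6     -3   fail  dock        -30
7     -3   fail  roof        -30
8     -5   fail   lab        -50
9     -3   fail   lab        -30
add column drift_minus_drift_x10 = t['drift'] - t['drift_x10']:
   drift status  site  drift_x10  drift_minus_drift_x10
1     -5   fail  roof        -50                     45
4      2   fail  roof         20                    -18
6     -3   fail  dock        -30                     27
7     -3   fail  roof        -30                     27
8     -5   fail   lab        -50                     45
9     -3   fail   lab        -30                     27
Taking the sum of column 'drift_minus_drift_x10' gives 153.

153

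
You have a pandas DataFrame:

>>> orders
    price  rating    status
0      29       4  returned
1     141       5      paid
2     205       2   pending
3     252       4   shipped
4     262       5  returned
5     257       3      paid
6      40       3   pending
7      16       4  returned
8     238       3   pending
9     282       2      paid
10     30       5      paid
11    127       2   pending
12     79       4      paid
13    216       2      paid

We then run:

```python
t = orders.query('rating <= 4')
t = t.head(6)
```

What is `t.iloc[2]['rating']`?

4

filter rows where rating <= 4:
    price  rating    status
0      29       4  returned
2     205       2   pending
3     252       4   shipped
5     257       3      paid
6      40       3   pending
7      16       4  returned
8     238       3   pending
9     282       2      paid
11    127       2   pending
12     79       4      paid
13    216       2      paid
take first 6 rows:
   price  rating    status
0     29       4  returned
2    205       2   pending
3    252       4   shipped
5    257       3      paid
6     40       3   pending
7     16       4  returned
Hence 4.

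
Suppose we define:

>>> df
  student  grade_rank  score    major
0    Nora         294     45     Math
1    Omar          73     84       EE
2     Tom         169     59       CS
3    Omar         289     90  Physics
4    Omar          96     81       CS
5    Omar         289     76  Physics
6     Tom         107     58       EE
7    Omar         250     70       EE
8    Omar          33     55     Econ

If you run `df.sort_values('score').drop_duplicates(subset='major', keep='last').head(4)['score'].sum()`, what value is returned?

sort by score:
  student  grade_rank  score    major
0    Nora         294     45     Math
8    Omar          33     55     Econ
6     Tom         107     58       EE
2     Tom         169     59       CS
7    Omar         250     70       EE
5    Omar         289     76  Physics
4    Omar          96     81       CS
1    Omar          73     84       EE
3    Omar         289     90  Physics
drop duplicate major (keep=last):
  student  grade_rank  score    major
0    Nora         294     45     Math
8    Omar          33     55     Econ
4    Omar          96     81       CS
1    Omar          73     84       EE
3    Omar         289     90  Physics
take first 4 rows:
  student  grade_rank  score major
0    Nora         294     45  Math
8    Omar          33     55  Econ
4    Omar          96     81    CS
1    Omar          73     84    EE

265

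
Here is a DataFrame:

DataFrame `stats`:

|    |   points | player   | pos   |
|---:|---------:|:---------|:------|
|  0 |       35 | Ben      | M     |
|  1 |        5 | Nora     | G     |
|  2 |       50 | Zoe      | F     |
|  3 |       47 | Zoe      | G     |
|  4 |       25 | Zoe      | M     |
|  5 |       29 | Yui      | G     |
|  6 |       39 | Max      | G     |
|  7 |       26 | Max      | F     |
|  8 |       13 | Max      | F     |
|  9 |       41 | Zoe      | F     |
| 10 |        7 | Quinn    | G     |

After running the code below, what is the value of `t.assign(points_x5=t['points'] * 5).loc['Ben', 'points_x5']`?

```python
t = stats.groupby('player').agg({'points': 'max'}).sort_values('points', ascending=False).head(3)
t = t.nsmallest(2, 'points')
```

175

group by player, max of points:
        points
player        
Ben         35
Max         39
Nora         5
Quinn        7
Yui         29
Zoe         50
sort by points descending:
        points
player        
Zoe         50
Max         39
Ben         35
Yui         29
Quinn        7
Nora         5
take first 3 rows:
        points
player        
Zoe         50
Max         39
Ben         35
take 2 rows with smallest points:
        points
player        
Ben         35
Max         39
add column points_x5 = t['points'] * 5:
        points  points_x5
player                   
Ben         35        175
Max         39        195
Reading off the value at row 'Ben', column 'points_x5', we get 175.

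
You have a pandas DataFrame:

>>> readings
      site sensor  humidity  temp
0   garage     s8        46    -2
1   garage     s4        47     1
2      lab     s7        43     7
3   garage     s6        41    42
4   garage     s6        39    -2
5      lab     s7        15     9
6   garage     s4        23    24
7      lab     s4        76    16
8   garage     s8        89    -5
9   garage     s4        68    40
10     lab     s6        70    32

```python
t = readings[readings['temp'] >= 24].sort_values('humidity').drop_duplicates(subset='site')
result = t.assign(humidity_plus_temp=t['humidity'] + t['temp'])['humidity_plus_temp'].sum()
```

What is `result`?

149

filter rows where temp >= 24:
      site sensor  humidity  temp
3   garage     s6        41    42
6   garage     s4        23    24
9   garage     s4        68    40
10     lab     s6        70    32
sort by humidity:
      site sensor  humidity  temp
6   garage     s4        23    24
3   garage     s6        41    42
9   garage     s4        68    40
10     lab     s6        70    32
drop duplicate site (keep=first):
      site sensor  humidity  temp
6   garage     s4        23    24
10     lab     s6        70    32
add column humidity_plus_temp = t['humidity'] + t['temp']:
      site sensor  humidity  temp  humidity_plus_temp
6   garage     s4        23    24                  47
10     lab     s6        70    32                 102
Finally, sum of column 'humidity_plus_temp' = 149.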